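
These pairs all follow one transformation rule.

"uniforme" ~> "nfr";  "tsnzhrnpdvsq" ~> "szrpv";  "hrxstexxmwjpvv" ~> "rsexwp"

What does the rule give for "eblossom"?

bos

In each case the input is transformed by: keep every other character starting from the second (positions 2nd, 4th, 6th, ...), then delete the last character.
Applying both steps to "eblossom": "bosm", then "bos".
(Check on "uniforme": → "nfre" → "nfr" ✓)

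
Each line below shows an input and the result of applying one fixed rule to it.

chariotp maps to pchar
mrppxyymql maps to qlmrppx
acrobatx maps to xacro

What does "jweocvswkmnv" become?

The rule is to swap the front and back halves of the string, then delete the first 3 characters.
"jweocvswkmnv" → "swkmnvjweocv" → "mnvjweocv".

mnvjweocv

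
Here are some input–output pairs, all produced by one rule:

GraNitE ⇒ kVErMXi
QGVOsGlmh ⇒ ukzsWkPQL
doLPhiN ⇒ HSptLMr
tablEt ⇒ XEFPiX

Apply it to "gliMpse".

The pattern: flip the case of every letter, then shift every letter 4 places forward in the alphabet (wrapping around).
Starting from "gliMpse": after the first operation, "GLImPSE"; after the second, "KPMqTWI".

KPMqTWI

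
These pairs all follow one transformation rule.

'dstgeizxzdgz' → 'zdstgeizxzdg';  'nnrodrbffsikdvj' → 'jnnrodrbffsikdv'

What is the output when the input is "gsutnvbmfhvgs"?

The rule is to move the last character to the front.
Applying that to "gsutnvbmfhvgs" gives "sgsutnvbmfhvg".

sgsutnvbmfhvg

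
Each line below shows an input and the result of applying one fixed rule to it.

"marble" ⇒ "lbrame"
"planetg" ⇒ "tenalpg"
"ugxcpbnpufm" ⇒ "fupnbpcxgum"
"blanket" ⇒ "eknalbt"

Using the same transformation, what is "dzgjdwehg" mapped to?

hewdjgzdg

In each case the input is transformed by: reverse the string, then move the first character to the end.
"dzgjdwehg" → "ghewdjgzd" → "hewdjgzdg".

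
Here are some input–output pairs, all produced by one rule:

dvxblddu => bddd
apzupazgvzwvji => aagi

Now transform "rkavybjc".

abcj

What's happening: sort the characters into alphabetical order, then keep only the first 4 characters.
Applying both steps to "rkavybjc": "abcjkrvy", then "abcj".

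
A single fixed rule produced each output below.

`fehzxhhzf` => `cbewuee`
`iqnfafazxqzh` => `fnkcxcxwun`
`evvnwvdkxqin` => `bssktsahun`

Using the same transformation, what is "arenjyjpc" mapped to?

xobkgvg

Each output is the input with this applied: delete the last 2 characters, then shift every letter 3 places backward in the alphabet (wrapping around).
On "arenjyjpc" that produces "xobkgvg".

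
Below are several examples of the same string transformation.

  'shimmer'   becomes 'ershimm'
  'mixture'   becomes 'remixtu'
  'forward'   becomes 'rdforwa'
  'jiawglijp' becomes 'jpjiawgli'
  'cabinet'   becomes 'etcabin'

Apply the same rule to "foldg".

What's happening: move the last 2 characters to the front (rotate right by 2).
Applying that to "foldg" gives "dgfol".

dgfol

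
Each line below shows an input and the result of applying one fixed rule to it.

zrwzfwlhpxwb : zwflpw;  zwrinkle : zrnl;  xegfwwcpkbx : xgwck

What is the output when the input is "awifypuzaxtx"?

aiyuat

What's happening: swap each adjacent pair of characters (1↔2, 3↔4, ...), then keep every other character starting from the second (positions 2nd, 4th, 6th, ...).
For "awifypuzaxtx", step one produces "wafipyzuxaxt"; step two turns that into "aiyuat".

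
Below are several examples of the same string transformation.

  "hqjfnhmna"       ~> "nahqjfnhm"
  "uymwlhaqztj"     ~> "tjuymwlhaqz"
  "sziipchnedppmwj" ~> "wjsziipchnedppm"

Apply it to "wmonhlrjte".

tewmonhlrj

What's happening: move the last 2 characters to the front (rotate right by 2).
Applying that to "wmonhlrjte" gives "tewmonhlrj".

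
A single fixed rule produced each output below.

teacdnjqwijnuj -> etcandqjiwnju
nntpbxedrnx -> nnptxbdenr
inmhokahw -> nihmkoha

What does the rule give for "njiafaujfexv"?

jnaiafjuefx

The pattern: delete the last character, then swap each adjacent pair of characters (1↔2, 3↔4, ...).
Applying that to "njiafaujfexv" gives "jnaiafjuefx".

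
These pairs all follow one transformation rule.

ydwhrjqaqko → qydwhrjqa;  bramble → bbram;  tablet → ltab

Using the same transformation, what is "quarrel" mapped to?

The transformation: delete the last 2 characters, then move the last character to the front.
Applying both steps to "quarrel": "quarr", then "rquar".

rquar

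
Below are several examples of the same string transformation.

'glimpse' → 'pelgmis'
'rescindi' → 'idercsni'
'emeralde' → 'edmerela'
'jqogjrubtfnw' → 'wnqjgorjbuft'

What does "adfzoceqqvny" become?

Looking at the pairs, the operation is to swap each adjacent pair of characters (1↔2, 3↔4, ...), then move the last 2 characters to the front (rotate right by 2).
On "adfzoceqqvny": the first step gives "dazfcoqevqyn", and the second then gives "yndazfcoqevq".

yndazfcoqevq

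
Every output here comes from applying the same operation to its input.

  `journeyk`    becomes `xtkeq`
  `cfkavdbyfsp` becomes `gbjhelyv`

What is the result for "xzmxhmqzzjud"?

What's happening: shift every letter 6 places forward in the alphabet (wrapping around), then delete the first 3 characters.
For "xzmxhmqzzjud", step one produces "dfsdnswffpaj"; step two turns that into "dnswffpaj".

dnswffpaj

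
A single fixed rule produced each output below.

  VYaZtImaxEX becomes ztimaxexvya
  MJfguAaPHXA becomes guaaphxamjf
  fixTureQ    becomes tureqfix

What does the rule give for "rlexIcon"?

xiconrle

Each output is the input with this applied: move the first 3 characters to the end (rotate left by 3), then convert every letter to lowercase.
"rlexIcon" → "xiconrle".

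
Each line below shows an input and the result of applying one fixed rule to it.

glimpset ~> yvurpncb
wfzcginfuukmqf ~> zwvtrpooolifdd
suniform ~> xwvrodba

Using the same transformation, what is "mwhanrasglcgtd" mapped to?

The rule is to shift every letter 9 places forward in the alphabet (wrapping around), then sort the characters into reverse alphabetical order.
On "mwhanrasglcgtd": the first step gives "vfqjwajbpulpcm", and the second then gives "wvuqppmljjfcba".
(Check on "wfzcginfuukmqf": → "foilprwoddtvzo" → "zwvtrpooolifdd" ✓)

wvuqppmljjfcba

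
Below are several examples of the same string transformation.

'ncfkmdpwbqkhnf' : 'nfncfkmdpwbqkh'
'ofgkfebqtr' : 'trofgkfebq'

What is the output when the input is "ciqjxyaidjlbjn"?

jnciqjxyaidjlb

What's happening: move the last 2 characters to the front (rotate right by 2).
"ciqjxyaidjlbjn" → "jnciqjxyaidjlb".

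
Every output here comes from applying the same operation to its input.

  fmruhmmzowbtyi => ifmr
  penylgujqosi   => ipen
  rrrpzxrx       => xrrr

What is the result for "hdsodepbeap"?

Each output is the input with this applied: move the first 3 characters to the end (rotate left by 3), then keep only the last 4 characters.
Starting from "hdsodepbeap": after the first operation, "odepbeaphds"; after the second, "phds".
(Check on "fmruhmmzowbtyi": → "uhmmzowbtyifmr" → "ifmr" ✓)

phds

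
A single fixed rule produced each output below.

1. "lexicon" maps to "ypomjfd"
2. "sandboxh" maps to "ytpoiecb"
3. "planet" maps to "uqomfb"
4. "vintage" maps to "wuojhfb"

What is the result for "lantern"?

usoomfb

Rule — shift every letter 1 place forward in the alphabet (wrapping around), then sort the characters into reverse alphabetical order.
"lantern" → "mboufso" → "usoomfb".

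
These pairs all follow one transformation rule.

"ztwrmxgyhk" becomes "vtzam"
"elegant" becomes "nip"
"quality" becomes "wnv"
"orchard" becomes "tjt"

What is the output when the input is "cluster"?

Each output is the input with this applied: shift every letter 2 places forward in the alphabet (wrapping around), then keep every other character starting from the second (positions 2nd, 4th, 6th, ...).
Working it through for "cluster": intermediate "enwuvgt", final "nug".
(Check on "quality": → "swcnkva" → "wnv" ✓)

nug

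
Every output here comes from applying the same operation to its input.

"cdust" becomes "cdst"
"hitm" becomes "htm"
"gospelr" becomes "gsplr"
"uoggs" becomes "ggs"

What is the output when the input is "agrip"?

In each case the input is transformed by: remove every vowel.
For "agrip" the result is "grp".

grp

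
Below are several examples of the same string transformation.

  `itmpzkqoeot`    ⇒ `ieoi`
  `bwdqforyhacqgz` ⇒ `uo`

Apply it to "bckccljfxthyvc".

Looking at the pairs, the operation is to shift every letter 11 places backward in the alphabet (wrapping around), then keep only the vowels.
Applying both steps to "bckccljfxthyvc": "qrzrrayumiwnkr", then "aui".

aui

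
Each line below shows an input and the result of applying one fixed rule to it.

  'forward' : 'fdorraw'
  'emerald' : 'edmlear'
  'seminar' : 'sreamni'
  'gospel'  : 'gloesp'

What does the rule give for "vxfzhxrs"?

Each output is the input with this applied: take characters alternately from the front and the back (1st, last, 2nd, 2nd-last, ...).
For "vxfzhxrs" the result is "vsxrfxzh".

vsxrfxzh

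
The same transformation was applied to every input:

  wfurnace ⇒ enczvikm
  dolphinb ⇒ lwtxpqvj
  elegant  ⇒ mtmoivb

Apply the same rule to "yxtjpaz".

gfbrxih

The transformation: shift every letter 8 places forward in the alphabet (wrapping around).
Doing the same to "yxtjpaz": "gfbrxih".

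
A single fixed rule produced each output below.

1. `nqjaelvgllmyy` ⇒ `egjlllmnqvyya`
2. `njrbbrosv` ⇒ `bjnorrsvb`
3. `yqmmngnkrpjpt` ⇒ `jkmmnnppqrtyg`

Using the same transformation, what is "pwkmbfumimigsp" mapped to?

fgiikmmmppsuwb

The pattern: sort the characters into alphabetical order, then move the first character to the end.
"pwkmbfumimigsp" → "bfgiikmmmppsuw" → "fgiikmmmppsuwb".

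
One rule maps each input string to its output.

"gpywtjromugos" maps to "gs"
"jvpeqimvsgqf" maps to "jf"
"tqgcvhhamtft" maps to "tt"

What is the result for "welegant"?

Rule — take characters alternately from the front and the back (1st, last, 2nd, 2nd-last, ...), then keep only the first 2 characters.
For "welegant" the result is "wt".

wt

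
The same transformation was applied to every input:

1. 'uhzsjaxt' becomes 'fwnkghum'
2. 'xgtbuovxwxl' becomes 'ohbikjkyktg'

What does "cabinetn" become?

vargapno

In each case the input is transformed by: move the first 3 characters to the end (rotate left by 3), then shift every letter 13 places forward in the alphabet (wrapping around) — i.e. ROT13.
On "cabinetn": the first step gives "inetncab", and the second then gives "vargapno".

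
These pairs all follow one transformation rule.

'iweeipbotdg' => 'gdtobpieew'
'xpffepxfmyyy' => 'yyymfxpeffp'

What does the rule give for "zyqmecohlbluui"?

iuulblhocemqy

Rule — reverse the string, then delete the last character.
Starting from "zyqmecohlbluui": after the first operation, "iuulblhocemqyz"; after the second, "iuulblhocemqy".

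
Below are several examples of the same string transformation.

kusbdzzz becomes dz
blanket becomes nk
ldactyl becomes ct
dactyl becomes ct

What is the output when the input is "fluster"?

st

Rule — delete the last 2 characters, then keep only the last 2 characters.
"fluster" → "st".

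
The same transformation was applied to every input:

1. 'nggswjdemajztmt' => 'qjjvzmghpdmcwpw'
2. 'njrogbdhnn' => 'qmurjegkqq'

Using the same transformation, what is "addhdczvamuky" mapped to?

dggkgfcydpxnb

Rule — shift every letter 3 places forward in the alphabet (wrapping around).
So "addhdczvamuky" becomes "dggkgfcydpxnb".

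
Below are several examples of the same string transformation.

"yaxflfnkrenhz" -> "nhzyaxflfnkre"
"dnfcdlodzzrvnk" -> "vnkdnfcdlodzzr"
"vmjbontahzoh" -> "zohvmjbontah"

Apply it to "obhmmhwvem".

vemobhmmhw

What's happening: move the last 3 characters to the front (rotate right by 3).
So "obhmmhwvem" becomes "vemobhmmhw".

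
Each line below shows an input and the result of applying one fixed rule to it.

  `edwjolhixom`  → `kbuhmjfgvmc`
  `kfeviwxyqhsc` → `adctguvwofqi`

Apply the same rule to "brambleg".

Looking at the pairs, the operation is to swap the first and last characters, then shift every letter 2 places backward in the alphabet (wrapping around).
"brambleg" → "grambleb" → "epykzjcz".
(Check on "edwjolhixom": → "mdwjolhixoe" → "kbuhmjfgvmc" ✓)

epykzjcz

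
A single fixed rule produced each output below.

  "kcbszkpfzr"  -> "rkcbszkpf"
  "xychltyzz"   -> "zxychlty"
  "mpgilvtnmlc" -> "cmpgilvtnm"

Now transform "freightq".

Each output is the input with this applied: move the last character to the front, then delete the last character.
"freightq" → "qfreigh".

qfreigh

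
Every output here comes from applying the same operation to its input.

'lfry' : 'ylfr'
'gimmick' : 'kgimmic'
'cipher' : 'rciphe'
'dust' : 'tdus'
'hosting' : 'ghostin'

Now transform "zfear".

In each case the input is transformed by: move the last character to the front.
Applying that to "zfear" gives "rzfea".

rzfea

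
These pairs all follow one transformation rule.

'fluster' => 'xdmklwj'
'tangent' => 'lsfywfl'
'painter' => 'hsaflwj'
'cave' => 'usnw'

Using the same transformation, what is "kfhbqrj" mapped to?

cxztijb

The pattern: shift every letter 8 places backward in the alphabet (wrapping around).
For "kfhbqrj" the result is "cxztijb".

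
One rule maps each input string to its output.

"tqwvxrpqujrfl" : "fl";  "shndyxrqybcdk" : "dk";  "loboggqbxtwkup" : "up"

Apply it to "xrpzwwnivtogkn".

kn

The pattern: keep only the last 2 characters.
Applying that to "xrpzwwnivtogkn" gives "kn".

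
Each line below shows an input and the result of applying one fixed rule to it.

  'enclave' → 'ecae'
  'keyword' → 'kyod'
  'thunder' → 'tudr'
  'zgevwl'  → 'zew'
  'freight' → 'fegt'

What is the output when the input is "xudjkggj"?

xdkg

In each case the input is transformed by: keep every other character starting from the first (positions 1st, 3rd, 5th, ...).
For "xudjkggj" the result is "xdkg".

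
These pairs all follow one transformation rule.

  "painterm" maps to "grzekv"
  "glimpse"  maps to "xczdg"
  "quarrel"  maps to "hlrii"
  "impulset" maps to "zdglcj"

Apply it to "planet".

The rule is to delete the last 2 characters, then shift every letter 9 places backward in the alphabet (wrapping around).
Applying that to "planet" gives "gcre".

gcre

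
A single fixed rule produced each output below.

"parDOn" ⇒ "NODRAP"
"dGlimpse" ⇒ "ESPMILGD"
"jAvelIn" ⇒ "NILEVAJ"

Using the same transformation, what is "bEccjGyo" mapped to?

OYGJCCEB

Looking at the pairs, the operation is to reverse the string, then convert every letter to uppercase.
Applying both steps to "bEccjGyo": "oyGjccEb", then "OYGJCCEB".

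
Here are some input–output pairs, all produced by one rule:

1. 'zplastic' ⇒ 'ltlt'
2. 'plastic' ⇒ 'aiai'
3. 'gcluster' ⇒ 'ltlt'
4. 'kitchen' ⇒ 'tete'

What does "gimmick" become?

The transformation: keep one character in every 3, starting at position 3 (positions 3rd, 6th, 9th, ...), then write the whole string twice.
Working it through for "gimmick": intermediate "mc", final "mcmc".

mcmc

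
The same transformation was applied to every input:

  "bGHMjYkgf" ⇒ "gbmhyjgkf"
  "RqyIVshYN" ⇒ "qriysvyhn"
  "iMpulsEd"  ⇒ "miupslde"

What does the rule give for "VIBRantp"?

ivrbnapt

Each output is the input with this applied: swap each adjacent pair of characters (1↔2, 3↔4, ...), then convert every letter to lowercase.
Starting from "VIBRantp": after the first operation, "IVRBnapt"; after the second, "ivrbnapt".
(Check on "iMpulsEd": → "MiupsldE" → "miupslde" ✓)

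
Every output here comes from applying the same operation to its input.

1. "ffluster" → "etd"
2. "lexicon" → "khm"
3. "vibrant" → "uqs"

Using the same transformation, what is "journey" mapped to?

iqx

Each output is the input with this applied: shift every letter 1 place backward in the alphabet (wrapping around), then keep one character in every 3, starting at position 1 (positions 1st, 4th, 7th, ...).
On "journey": the first step gives "intqmdx", and the second then gives "iqx".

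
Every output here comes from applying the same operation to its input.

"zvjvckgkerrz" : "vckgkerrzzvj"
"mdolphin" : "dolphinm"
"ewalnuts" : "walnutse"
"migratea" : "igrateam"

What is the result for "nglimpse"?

Looking at the pairs, the operation is to move the last 3 characters to the front (rotate right by 3), then swap the front and back halves of the string.
Applying that to "nglimpse" gives "glimpsen".

glimpsen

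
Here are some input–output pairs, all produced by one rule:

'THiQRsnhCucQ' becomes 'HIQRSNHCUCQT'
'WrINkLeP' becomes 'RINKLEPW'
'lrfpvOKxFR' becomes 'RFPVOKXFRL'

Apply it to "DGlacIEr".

GLACIERD

In each case the input is transformed by: move the first character to the end, then convert every letter to uppercase.
Working it through for "DGlacIEr": intermediate "GlacIErD", final "GLACIERD".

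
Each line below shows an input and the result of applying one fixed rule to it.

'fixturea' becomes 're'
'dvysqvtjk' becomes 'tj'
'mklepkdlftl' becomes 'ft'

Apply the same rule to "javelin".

Each output is the input with this applied: move the last character to the front, then keep only the last 2 characters.
For "javelin", step one produces "njaveli"; step two turns that into "li".
(Check on "dvysqvtjk": → "kdvysqvtj" → "tj" ✓)

li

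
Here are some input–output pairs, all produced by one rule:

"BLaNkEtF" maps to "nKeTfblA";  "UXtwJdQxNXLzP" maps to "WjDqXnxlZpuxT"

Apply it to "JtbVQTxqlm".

vqtXQLMjTB

Each output is the input with this applied: move the first 3 characters to the end (rotate left by 3), then flip the case of every letter.
Starting from "JtbVQTxqlm": after the first operation, "VQTxqlmJtb"; after the second, "vqtXQLMjTB".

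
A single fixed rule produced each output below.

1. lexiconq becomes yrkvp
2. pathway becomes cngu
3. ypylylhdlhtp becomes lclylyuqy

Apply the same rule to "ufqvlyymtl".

hsdiyll

Rule — shift every letter 13 places forward in the alphabet (wrapping around) — i.e. ROT13, then delete the last 3 characters.
Working it through for "ufqvlyymtl": intermediate "hsdiyllzgy", final "hsdiyll".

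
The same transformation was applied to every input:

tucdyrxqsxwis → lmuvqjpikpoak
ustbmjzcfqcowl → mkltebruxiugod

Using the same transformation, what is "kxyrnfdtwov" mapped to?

Looking at the pairs, the operation is to shift every letter 8 places backward in the alphabet (wrapping around).
Applying that to "kxyrnfdtwov" gives "cpqjfxvlogn".

cpqjfxvlogn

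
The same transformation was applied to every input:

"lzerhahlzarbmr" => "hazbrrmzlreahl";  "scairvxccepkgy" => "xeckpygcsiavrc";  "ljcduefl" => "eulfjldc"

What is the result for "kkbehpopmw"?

The transformation: swap each adjacent pair of characters (1↔2, 3↔4, ...), then swap the front and back halves of the string.
On "kkbehpopmw" that produces "hpowmkkebp".

hpowmkkebp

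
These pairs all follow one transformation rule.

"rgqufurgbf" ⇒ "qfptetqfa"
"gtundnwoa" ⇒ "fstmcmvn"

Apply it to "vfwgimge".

uevfhlf

The rule is to delete the last character, then shift every letter 1 place backward in the alphabet (wrapping around).
For "vfwgimge", step one produces "vfwgimg"; step two turns that into "uevfhlf".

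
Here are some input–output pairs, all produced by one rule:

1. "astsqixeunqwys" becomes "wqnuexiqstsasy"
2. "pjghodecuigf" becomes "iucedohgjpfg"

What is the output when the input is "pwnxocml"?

Rule — reverse the string, then move the first 2 characters to the end (rotate left by 2).
Applying both steps to "pwnxocml": "lmcoxnwp", then "coxnwplm".
(Check on "pjghodecuigf": → "fgiucedohgjp" → "iucedohgjpfg" ✓)

coxnwplm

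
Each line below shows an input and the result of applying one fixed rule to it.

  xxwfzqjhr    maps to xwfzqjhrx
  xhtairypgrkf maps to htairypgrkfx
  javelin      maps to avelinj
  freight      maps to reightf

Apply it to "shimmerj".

himmerjs

Looking at the pairs, the operation is to move the first character to the end.
So "shimmerj" becomes "himmerjs".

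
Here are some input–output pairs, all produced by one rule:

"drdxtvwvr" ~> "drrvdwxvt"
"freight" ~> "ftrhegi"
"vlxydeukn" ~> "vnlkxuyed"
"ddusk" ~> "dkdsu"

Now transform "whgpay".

wyhagp

The rule is to take characters alternately from the front and the back (1st, last, 2nd, 2nd-last, ...).
"whgpay" → "wyhagp".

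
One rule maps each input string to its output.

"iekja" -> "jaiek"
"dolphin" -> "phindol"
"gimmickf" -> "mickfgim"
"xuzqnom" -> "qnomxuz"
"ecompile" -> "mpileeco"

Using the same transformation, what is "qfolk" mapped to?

lkqfo

The rule is to move the first 3 characters to the end (rotate left by 3).
Doing the same to "qfolk": "lkqfo".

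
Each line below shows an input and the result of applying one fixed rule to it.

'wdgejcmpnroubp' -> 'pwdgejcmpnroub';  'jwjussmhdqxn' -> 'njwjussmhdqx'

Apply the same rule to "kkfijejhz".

zkkfijejh

Rule — move the last character to the front.
For "kkfijejhz" the result is "zkkfijejh".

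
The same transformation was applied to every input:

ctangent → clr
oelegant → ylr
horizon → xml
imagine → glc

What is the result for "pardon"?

The rule is to shift every letter 2 places backward in the alphabet (wrapping around), then keep only the last 3 characters.
On "pardon": the first step gives "nypbml", and the second then gives "bml".

bml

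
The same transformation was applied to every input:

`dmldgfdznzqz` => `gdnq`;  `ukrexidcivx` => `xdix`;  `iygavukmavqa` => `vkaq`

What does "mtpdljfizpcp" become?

lfzc

What's happening: keep every other character starting from the first (positions 1st, 3rd, 5th, ...), then keep only the last 4 characters.
Applying both steps to "mtpdljfizpcp": "mplfzc", then "lfzc".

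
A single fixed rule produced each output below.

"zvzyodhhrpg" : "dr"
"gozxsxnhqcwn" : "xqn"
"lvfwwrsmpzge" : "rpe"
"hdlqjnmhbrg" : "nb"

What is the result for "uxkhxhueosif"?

hof

The transformation: delete the first 3 characters, then keep one character in every 3, starting at position 3 (positions 3rd, 6th, 9th, ...).
For "uxkhxhueosif", step one produces "hxhueosif"; step two turns that into "hof".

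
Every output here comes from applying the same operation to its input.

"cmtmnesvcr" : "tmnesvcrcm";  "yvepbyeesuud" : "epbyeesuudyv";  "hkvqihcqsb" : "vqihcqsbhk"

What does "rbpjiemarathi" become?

The pattern: move the first 2 characters to the end (rotate left by 2).
"rbpjiemarathi" → "pjiemarathirb".

pjiemarathirb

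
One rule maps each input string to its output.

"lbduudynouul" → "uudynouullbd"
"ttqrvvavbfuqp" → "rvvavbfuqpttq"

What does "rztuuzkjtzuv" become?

The transformation: move the first 3 characters to the end (rotate left by 3).
On "rztuuzkjtzuv" that produces "uuzkjtzuvrzt".

uuzkjtzuvrzt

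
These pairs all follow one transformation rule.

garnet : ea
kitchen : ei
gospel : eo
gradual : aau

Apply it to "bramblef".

The pattern: move the last 2 characters to the front (rotate right by 2), then keep only the vowels.
Applying both steps to "bramblef": "efbrambl", then "ea".

ea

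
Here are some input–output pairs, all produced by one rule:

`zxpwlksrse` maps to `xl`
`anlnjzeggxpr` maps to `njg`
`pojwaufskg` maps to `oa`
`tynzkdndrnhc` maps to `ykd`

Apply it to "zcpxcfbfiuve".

The rule is to delete the last 3 characters, then keep one character in every 3, starting at position 2 (positions 2nd, 5th, 8th, ...).
"zcpxcfbfiuve" → "zcpxcfbfi" → "ccf".

ccf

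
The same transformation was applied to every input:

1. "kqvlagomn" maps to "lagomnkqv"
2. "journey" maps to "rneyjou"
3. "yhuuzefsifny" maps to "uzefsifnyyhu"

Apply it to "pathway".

Each output is the input with this applied: move the first 3 characters to the end (rotate left by 3).
For "pathway" the result is "hwaypat".

hwaypat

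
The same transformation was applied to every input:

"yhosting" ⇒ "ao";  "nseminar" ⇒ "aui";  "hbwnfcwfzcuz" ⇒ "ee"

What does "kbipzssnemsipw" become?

aauae

The pattern: shift every letter 8 places forward in the alphabet (wrapping around), then keep only the vowels.
On "kbipzssnemsipw": the first step gives "sjqxhaavmuaqxe", and the second then gives "aauae".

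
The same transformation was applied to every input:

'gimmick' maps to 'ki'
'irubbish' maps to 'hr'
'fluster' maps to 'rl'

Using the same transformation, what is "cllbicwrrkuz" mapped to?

zl

The rule is to swap the first and last characters, then keep only the first 2 characters.
Working it through for "cllbicwrrkuz": intermediate "zllbicwrrkuc", final "zl".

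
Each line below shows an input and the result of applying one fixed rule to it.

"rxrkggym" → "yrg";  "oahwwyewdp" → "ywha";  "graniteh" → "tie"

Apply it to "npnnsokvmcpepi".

What's happening: sort the characters into reverse alphabetical order, then keep one character in every 3, starting at position 1 (positions 1st, 4th, 7th, ...).
On "npnnsokvmcpepi" that produces "vpnme".

vpnme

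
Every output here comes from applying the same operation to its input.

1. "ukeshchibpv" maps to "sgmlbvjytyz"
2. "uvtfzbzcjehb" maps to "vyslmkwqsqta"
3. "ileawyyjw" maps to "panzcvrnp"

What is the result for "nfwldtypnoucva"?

In each case the input is transformed by: shift every letter 9 places backward in the alphabet (wrapping around), then move the last 3 characters to the front (rotate right by 3).
Starting from "nfwldtypnoucva": after the first operation, "ewncukpgefltmr"; after the second, "tmrewncukpgefl".
(Check on "uvtfzbzcjehb": → "lmkwqsqtavys" → "vyslmkwqsqta" ✓)

tmrewncukpgefl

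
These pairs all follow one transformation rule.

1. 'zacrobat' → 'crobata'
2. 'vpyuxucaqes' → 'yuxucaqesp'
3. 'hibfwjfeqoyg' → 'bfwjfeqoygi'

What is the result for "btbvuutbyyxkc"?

bvuutbyyxkct

In each case the input is transformed by: delete the first character, then move the first character to the end.
For "btbvuutbyyxkc", step one produces "tbvuutbyyxkc"; step two turns that into "bvuutbyyxkct".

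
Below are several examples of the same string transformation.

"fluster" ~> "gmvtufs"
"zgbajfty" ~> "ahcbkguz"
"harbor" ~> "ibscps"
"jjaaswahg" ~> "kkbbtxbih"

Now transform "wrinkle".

xsjolmf

What's happening: shift every letter 1 place forward in the alphabet (wrapping around).
For "wrinkle" the result is "xsjolmf".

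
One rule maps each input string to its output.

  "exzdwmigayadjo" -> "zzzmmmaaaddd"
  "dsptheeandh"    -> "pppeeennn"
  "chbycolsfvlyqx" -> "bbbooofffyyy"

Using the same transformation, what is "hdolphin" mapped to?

ooohhh

The rule is to keep one character in every 3, starting at position 3 (positions 3rd, 6th, 9th, ...), then repeat every character 3 times.
Starting from "hdolphin": after the first operation, "oh"; after the second, "ooohhh".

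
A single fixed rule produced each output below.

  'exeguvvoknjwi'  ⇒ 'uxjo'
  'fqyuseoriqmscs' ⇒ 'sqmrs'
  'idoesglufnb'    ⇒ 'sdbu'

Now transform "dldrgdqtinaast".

Each output is the input with this applied: keep one character in every 3, starting at position 2 (positions 2nd, 5th, 8th, ...), then swap each adjacent pair of characters (1↔2, 3↔4, ...).
For "dldrgdqtinaast", step one produces "lgtat"; step two turns that into "glatt".

glatt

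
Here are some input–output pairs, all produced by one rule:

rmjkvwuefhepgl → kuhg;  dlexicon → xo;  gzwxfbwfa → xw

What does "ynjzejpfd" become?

zp

Looking at the pairs, the operation is to delete the first character, then keep one character in every 3, starting at position 3 (positions 3rd, 6th, 9th, ...).
Applying both steps to "ynjzejpfd": "njzejpfd", then "zp".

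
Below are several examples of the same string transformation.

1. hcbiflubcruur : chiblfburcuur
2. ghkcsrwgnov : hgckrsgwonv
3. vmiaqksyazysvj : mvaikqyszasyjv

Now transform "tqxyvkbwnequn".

The pattern: swap each adjacent pair of characters (1↔2, 3↔4, ...).
Doing the same to "tqxyvkbwnequn": "qtyxkvwbenuqn".

qtyxkvwbenuqn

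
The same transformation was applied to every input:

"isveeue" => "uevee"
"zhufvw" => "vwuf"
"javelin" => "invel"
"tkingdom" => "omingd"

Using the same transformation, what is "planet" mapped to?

etan

In each case the input is transformed by: delete the first 2 characters, then move the last 2 characters to the front (rotate right by 2).
"planet" → "anet" → "etan".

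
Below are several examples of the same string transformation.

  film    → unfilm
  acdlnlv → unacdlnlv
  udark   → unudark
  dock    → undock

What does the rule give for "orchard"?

Rule — prepend "un".
For "orchard" the result is "unorchard".

unorchard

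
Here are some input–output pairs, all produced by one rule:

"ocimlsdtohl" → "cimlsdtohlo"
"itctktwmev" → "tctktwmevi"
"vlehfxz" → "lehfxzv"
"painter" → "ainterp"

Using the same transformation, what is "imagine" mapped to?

maginei

Rule — move the first character to the end.
So "imagine" becomes "maginei".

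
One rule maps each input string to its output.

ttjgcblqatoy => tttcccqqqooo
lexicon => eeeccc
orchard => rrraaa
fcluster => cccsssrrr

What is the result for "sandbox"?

aaabbb

Looking at the pairs, the operation is to keep one character in every 3, starting at position 2 (positions 2nd, 5th, 8th, ...), then repeat every character 3 times.
Working it through for "sandbox": intermediate "ab", final "aaabbb".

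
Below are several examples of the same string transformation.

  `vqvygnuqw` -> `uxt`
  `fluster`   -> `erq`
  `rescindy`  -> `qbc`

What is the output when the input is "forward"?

Looking at the pairs, the operation is to keep one character in every 3, starting at position 1 (positions 1st, 4th, 7th, ...), then shift every letter 1 place backward in the alphabet (wrapping around).
"forward" → "fwd" → "evc".

evc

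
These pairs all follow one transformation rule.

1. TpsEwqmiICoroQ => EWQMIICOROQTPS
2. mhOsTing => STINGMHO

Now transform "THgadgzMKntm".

What's happening: move the first 3 characters to the end (rotate left by 3), then convert every letter to uppercase.
Working it through for "THgadgzMKntm": intermediate "adgzMKntmTHg", final "ADGZMKNTMTHG".

ADGZMKNTMTHG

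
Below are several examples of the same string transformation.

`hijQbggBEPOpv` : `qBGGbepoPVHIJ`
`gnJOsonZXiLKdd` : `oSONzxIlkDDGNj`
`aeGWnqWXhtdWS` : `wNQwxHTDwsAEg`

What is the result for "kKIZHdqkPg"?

What's happening: flip the case of every letter, then move the first 3 characters to the end (rotate left by 3).
Working it through for "kKIZHdqkPg": intermediate "KkizhDQKpG", final "zhDQKpGKki".

zhDQKpGKki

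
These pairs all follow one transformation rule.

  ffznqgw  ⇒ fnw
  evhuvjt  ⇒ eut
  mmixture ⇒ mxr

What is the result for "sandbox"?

The rule is to keep one character in every 3, starting at position 1 (positions 1st, 4th, 7th, ...).
Applying that to "sandbox" gives "sdx".

sdx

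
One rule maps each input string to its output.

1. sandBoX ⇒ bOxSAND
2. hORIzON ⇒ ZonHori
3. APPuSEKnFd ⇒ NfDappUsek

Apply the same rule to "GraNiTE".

ItegRAn

Each output is the input with this applied: move the last 3 characters to the front (rotate right by 3), then flip the case of every letter.
Applying both steps to "GraNiTE": "iTEGraN", then "ItegRAn".
(Check on "hORIzON": → "zONhORI" → "ZonHori" ✓)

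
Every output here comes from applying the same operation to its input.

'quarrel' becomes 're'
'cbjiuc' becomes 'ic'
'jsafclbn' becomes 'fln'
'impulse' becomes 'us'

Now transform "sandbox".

Looking at the pairs, the operation is to keep every other character starting from the second (positions 2nd, 4th, 6th, ...), then delete the first character.
Applying both steps to "sandbox": "ado", then "do".
(Check on "quarrel": → "ure" → "re" ✓)

do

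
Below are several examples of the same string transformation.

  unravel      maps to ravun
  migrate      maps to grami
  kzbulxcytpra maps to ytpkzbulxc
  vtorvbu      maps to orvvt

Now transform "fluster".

The transformation: delete the last 2 characters, then move the last 3 characters to the front (rotate right by 3).
For "fluster", step one produces "flust"; step two turns that into "ustfl".
(Check on "migrate": → "migra" → "grami" ✓)

ustfl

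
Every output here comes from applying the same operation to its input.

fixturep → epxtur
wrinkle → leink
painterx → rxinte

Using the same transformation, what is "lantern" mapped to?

Rule — delete the first 2 characters, then move the last 2 characters to the front (rotate right by 2).
On "lantern": the first step gives "ntern", and the second then gives "rnnte".

rnnte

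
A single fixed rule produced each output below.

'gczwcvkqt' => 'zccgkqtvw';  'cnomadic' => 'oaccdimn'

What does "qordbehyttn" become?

ybdehnoqrtt

In each case the input is transformed by: sort the characters into alphabetical order, then move the last character to the front.
On "qordbehyttn": the first step gives "bdehnoqrtty", and the second then gives "ybdehnoqrtt".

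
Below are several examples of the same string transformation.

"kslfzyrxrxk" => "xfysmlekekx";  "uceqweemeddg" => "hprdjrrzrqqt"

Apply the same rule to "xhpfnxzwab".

Looking at the pairs, the operation is to shift every letter 13 places forward in the alphabet (wrapping around) — i.e. ROT13.
"xhpfnxzwab" → "kucsakmjno".

kucsakmjno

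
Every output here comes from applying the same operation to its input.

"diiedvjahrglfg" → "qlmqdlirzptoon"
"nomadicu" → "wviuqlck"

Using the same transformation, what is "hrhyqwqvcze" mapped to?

zpgpeydyhkm

The rule is to shift every letter 8 places forward in the alphabet (wrapping around), then swap each adjacent pair of characters (1↔2, 3↔4, ...).
Starting from "hrhyqwqvcze": after the first operation, "pzpgyeydkhm"; after the second, "zpgpeydyhkm".
(Check on "nomadicu": → "vwuilqkc" → "wviuqlck" ✓)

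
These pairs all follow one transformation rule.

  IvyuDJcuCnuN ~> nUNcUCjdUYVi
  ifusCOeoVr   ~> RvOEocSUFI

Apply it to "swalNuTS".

stUnLAWS

The pattern: reverse the string, then flip the case of every letter.
So "swalNuTS" becomes "stUnLAWS".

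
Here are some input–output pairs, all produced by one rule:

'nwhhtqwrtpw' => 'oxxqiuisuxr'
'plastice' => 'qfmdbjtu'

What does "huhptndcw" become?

Each output is the input with this applied: shift every letter 1 place forward in the alphabet (wrapping around), then take characters alternately from the front and the back (1st, last, 2nd, 2nd-last, ...).
On "huhptndcw" that produces "ixvdieqou".

ixvdieqou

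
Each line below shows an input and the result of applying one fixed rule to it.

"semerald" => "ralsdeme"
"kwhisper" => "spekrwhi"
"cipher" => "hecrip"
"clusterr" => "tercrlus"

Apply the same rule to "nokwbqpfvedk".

pfvednkokwbq

In each case the input is transformed by: swap the first and last characters, then swap the front and back halves of the string.
Starting from "nokwbqpfvedk": after the first operation, "kokwbqpfvedn"; after the second, "pfvednkokwbq".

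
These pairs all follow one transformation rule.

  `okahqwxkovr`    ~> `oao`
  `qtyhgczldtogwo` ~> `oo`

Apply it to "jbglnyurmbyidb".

Each output is the input with this applied: keep only the vowels.
Applying that to "jbglnyurmbyidb" gives "ui".

ui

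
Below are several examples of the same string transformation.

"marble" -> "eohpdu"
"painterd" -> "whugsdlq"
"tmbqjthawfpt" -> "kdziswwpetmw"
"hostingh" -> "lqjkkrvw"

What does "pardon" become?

grqsdu

The pattern: shift every letter 3 places forward in the alphabet (wrapping around), then swap the front and back halves of the string.
"pardon" → "sdugrq" → "grqsdu".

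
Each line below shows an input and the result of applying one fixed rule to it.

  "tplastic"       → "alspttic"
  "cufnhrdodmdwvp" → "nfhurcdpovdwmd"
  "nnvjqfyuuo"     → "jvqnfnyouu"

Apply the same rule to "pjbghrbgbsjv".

The transformation: move the first 3 characters to the end (rotate left by 3), then take characters alternately from the front and the back (1st, last, 2nd, 2nd-last, ...).
On "pjbghrbgbsjv": the first step gives "ghrbgbsjvpjb", and the second then gives "gbhjrpbvgjbs".

gbhjrpbvgjbs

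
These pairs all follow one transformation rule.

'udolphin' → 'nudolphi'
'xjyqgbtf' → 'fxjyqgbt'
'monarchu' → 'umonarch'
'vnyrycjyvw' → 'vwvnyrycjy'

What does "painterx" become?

Looking at the pairs, the operation is to swap the front and back halves of the string, then move the first 3 characters to the end (rotate left by 3).
"painterx" → "terxpain" → "xpainter".

xpainter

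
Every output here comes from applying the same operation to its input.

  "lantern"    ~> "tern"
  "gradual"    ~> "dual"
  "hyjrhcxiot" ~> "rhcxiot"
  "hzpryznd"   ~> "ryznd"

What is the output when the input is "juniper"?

Rule — delete the first 3 characters.
Applying that to "juniper" gives "iper".

iper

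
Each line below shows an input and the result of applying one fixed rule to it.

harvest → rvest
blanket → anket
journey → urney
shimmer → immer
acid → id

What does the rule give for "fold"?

The pattern: delete the first 2 characters.
Doing the same to "fold": "ld".

ld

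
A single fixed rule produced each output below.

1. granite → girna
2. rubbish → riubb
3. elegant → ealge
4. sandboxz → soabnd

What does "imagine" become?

iimga

Looking at the pairs, the operation is to delete the last 2 characters, then take characters alternately from the front and the back (1st, last, 2nd, 2nd-last, ...).
"imagine" → "iimga".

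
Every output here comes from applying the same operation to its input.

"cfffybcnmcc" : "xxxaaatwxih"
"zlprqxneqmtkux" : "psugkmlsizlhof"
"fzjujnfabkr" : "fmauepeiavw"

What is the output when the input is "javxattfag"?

The rule is to move the last 2 characters to the front (rotate right by 2), then shift every letter 5 places backward in the alphabet (wrapping around).
On "javxattfag": the first step gives "agjavxattf", and the second then gives "vbevqsvooa".

vbevqsvooa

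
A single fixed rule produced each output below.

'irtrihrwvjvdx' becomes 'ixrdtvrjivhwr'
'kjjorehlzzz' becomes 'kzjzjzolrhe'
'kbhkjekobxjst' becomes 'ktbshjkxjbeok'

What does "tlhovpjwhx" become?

txlhhwojvp

In each case the input is transformed by: take characters alternately from the front and the back (1st, last, 2nd, 2nd-last, ...).
"tlhovpjwhx" → "txlhhwojvp".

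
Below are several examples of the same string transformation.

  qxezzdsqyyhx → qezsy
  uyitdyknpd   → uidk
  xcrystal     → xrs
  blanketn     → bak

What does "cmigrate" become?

In each case the input is transformed by: delete the last 3 characters, then keep every other character starting from the first (positions 1st, 3rd, 5th, ...).
For "cmigrate", step one produces "cmigr"; step two turns that into "cir".

cir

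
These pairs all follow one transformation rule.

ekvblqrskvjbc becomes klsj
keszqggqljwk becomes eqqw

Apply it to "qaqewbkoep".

awo

The rule is to keep one character in every 3, starting at position 2 (positions 2nd, 5th, 8th, ...).
On "qaqewbkoep" that produces "awo".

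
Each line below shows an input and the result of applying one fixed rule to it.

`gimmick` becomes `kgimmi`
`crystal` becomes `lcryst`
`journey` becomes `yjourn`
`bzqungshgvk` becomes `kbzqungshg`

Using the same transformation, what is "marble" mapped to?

emarb

Rule — move the last 2 characters to the front (rotate right by 2), then delete the first character.
On "marble": the first step gives "lemarb", and the second then gives "emarb".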